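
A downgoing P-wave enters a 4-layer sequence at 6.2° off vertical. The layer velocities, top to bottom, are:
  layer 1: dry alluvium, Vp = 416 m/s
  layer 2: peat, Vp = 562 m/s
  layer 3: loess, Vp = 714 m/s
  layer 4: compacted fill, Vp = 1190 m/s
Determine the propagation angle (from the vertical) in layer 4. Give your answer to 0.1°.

Ray parameter p = sin 6.2° / 416 = 2.5961e-04 s/m.
sin θ_4 = p·V_4 = 2.5961e-04 × 1190 = 0.3089.
θ_4 = 18.00° from the vertical.

18.0°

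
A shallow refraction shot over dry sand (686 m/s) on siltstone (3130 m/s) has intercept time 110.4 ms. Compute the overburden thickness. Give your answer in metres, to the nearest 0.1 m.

38.8 m

h = tᵢ·V₁·V₂ / (2·√(V₂²−V₁²)).
√(V₂²−V₁²) = √(3130² − 686²) = 3053.9 m/s.
h = 0.1104 s × 686 × 3130 / (2 × 3053.9) = 38.81 m.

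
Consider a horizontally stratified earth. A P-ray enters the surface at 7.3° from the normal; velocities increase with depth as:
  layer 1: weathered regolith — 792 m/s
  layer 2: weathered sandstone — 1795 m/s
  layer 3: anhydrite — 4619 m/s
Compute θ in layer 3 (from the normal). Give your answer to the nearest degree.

Snell's law across each interface conserves sin θ / V, so sin θ_3 = V_3·sin θ₁/V₁.
sin θ_3 = 4619 × sin 7.3° / 792 = 0.7410.
θ_3 = 47.82° from the vertical.

48°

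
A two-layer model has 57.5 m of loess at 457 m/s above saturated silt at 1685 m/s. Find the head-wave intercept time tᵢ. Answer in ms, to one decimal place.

θ_c = arcsin(V₁/V₂) = arcsin(457/1685) = 15.74°; cos θ_c = 0.9625.
tᵢ = 2h·cos θ_c / V₁ = 2·57.5·0.9625 / 457 = 0.24221 s.

242.2 ms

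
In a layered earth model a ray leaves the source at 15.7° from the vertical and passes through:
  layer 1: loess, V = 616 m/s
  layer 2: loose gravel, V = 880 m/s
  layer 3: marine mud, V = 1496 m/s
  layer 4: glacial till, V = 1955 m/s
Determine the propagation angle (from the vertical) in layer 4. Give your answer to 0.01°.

Snell's law across each interface conserves sin θ / V, so sin θ_4 = V_4·sin θ₁/V₁.
sin θ_4 = 1955 × sin 15.7° / 616 = 0.8588.
θ_4 = arcsin 0.8588 = 59.18°.

59.18°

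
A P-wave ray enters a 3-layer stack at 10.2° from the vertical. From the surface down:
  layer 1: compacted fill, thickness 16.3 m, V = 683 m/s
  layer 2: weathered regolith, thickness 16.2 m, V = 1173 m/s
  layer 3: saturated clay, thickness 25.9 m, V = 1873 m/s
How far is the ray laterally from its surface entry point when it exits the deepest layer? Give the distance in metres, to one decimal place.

Apply Snell's law at each interface; in layer i the horizontal offset is hᵢ·tan θᵢ.
Layer 1: θ = 10.20°; offset = 16.3·tan 10.20° = 2.933 m.
Layer 2: sin θ = 1173·sin 10.2°/683 = 0.3041, θ = 17.71°; offset = 16.2·tan 17.71° = 5.172 m.
Layer 3: sin θ = 1873·sin 10.2°/683 = 0.4856, θ = 29.05°; offset = 25.9·tan 29.05° = 14.388 m.
Σ offsets = 22.493 m.

22.5 m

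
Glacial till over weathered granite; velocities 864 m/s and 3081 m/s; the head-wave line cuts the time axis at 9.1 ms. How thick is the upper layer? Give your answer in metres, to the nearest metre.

h = tᵢ·V₁·V₂ / (2·√(V₂²−V₁²)).
√(V₂²−V₁²) = √(3081² − 864²) = 2957.4 m/s.
h = 0.0091 s × 864 × 3081 / (2 × 2957.4) = 4.10 m.

4 m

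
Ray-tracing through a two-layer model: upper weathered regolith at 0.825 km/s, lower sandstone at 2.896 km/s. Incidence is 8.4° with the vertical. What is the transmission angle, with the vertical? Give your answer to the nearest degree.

sin θ₁/V₁ = sin θ₂/V₂ ⇒ sin θ₂ = 2.896·sin 8.4°/0.825 = 2.896·0.1461/0.825 = 0.5128.
θ₂ = sin⁻¹(0.5128) = 30.85° (from vertical).

31°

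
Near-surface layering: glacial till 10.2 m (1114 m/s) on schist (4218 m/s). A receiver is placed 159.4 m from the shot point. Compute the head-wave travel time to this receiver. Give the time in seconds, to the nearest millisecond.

θ_c = arcsin(V₁/V₂) = arcsin(1114/4218) = 15.31°, cos θ_c = 0.9645.
Intercept time tᵢ = 2h cos θ_c / V₁ = 2·10.2·0.9645/1114 = 0.01766 s.
t = x/V₂ + tᵢ = 159.4/4218 + 0.01766 = 0.05545 s.

0.055 s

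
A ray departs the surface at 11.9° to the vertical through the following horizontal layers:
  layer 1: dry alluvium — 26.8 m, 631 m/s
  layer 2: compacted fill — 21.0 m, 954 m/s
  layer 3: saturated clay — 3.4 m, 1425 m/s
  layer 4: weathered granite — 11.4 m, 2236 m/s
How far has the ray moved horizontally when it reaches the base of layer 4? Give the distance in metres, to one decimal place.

26.5 m

p = sin θ₁/V₁ = sin 11.9°/631 = 3.2679e-04 s/m is conserved through the stack.
Layer 1: θ = 11.90°; offset = 26.8·tan 11.90° = 5.648 m.
Layer 2: sin θ = p·954 = 0.3118 → θ = 18.17°; offset = 21.0·tan 18.17° = 6.890 m.
Layer 3: sin θ = p·1425 = 0.4657 → θ = 27.75°; offset = 3.4·tan 27.75° = 1.789 m.
Layer 4: sin θ = p·2236 = 0.7307 → θ = 46.95°; offset = 11.4·tan 46.95° = 12.202 m.
Σ offsets = 26.529 m.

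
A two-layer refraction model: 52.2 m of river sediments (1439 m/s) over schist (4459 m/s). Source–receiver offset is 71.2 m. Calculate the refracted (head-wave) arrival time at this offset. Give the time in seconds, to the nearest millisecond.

t = x/V₂ + 2h·√(V₂²−V₁²)/(V₁V₂).
√(V₂²−V₁²) = √(4459²−1439²) = 4220.4 m/s; delay term = 2·52.2·4220.4/(1439·4459) = 0.06867 s.
t = 71.2/4459 + 0.06867 = 0.08464 s.

0.085 s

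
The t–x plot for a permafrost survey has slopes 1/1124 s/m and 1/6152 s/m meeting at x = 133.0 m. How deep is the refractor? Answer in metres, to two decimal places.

55.28 m

x_cross = 2h·√((V₂+V₁)/(V₂−V₁)) → h = x_cross / (2·√((V₂+V₁)/(V₂−V₁))).
√((V₂+V₁)/(V₂−V₁)) = √((6152+1124)/(6152−1124)) = 1.2030.
h = 133.0 / (2·1.2030) = 55.28 m.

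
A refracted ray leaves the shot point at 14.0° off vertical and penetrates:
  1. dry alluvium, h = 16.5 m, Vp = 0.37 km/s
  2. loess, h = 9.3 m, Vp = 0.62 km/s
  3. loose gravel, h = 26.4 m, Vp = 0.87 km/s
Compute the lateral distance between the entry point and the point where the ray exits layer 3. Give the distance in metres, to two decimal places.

26.50 m

Ray parameter p = sin 14.0° / 0.37 km/s = 6.5384e-01 s/km.
Layer 1: θ = 14.00°; offset = 16.5·tan 14.00° = 4.1139 m.
Layer 2: sin θ = p·0.62 = 0.4054 → θ = 23.92°; offset = 9.3·tan 23.92° = 4.1241 m.
Layer 3: sin θ = p·0.87 = 0.5688 → θ = 34.67°; offset = 26.4·tan 34.67° = 18.2595 m.
Total horizontal offset = 26.4976 m.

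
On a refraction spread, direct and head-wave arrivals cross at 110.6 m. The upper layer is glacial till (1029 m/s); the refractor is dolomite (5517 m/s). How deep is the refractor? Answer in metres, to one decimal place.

45.8 m

x_cross = 2h·√((V₂+V₁)/(V₂−V₁)) → h = x_cross / (2·√((V₂+V₁)/(V₂−V₁))).
√((V₂+V₁)/(V₂−V₁)) = √((5517+1029)/(5517−1029)) = 1.2077.
h = 110.6 / (2·1.2077) = 45.79 m.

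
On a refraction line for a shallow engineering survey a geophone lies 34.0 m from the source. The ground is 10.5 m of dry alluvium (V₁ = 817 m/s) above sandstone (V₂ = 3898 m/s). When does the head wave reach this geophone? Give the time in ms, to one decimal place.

33.9 ms

t = x/V₂ + 2h·√(V₂²−V₁²)/(V₁V₂).
√(V₂²−V₁²) = √(3898²−817²) = 3811.4 m/s; delay term = 2·10.5·3811.4/(817·3898) = 0.02513 s.
t = 34.0/3898 + 0.02513 = 0.03386 s.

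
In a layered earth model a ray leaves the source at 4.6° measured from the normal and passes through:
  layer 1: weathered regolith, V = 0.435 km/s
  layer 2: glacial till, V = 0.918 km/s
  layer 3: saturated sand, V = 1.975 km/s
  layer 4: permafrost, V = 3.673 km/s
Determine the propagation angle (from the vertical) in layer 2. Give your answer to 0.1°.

Ray parameter p = sin 4.6° / 0.435 = 1.8437e-01 s/km.
sin θ_2 = p·V_2 = 1.8437e-01 × 0.918 = 0.1692.
θ_2 = arcsin 0.1692 = 9.74°.

9.7°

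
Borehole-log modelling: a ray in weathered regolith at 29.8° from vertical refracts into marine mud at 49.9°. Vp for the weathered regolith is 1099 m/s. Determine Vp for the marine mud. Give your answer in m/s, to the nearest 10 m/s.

1690 m/s

Snell's law: sin 29.8°/V₁ = sin 49.9°/V₂.
V₂ = V₁·sin 49.9°/sin 29.8° = 1099 × 1.5392 = 1691.53 m/s.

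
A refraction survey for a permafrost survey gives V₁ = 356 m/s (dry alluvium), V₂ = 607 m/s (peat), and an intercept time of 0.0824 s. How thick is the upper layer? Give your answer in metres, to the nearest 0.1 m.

18.1 m

θ_c = arcsin(356/607) = 35.91°; cos θ_c = 0.8100.
tᵢ = 2h cos θ_c/V₁ ⇒ h = tᵢ·V₁/(2 cos θ_c) = 0.0824·356/(2·0.8100) = 18.11 m.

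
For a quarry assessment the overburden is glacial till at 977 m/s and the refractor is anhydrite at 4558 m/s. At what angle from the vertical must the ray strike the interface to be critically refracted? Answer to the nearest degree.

12°

Critical incidence: sin θ_c = V₁/V₂ = 977/4558 = 0.2143.
θ_c = arcsin 0.2143 = 12.38°.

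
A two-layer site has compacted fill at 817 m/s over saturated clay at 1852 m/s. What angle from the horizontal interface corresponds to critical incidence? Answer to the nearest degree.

Critical incidence: sin θ_c = V₁/V₂ = 817/1852 = 0.4411.
θ_c = arcsin 0.4411 = 26.18°.
Measured from the interface: 90° − 26.18° = 63.82°.

64°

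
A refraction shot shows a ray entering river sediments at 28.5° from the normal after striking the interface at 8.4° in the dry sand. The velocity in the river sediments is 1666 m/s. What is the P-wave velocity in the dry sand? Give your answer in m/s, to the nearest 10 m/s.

510 m/s

sin 8.4° = 0.1461; sin 28.5° = 0.4772.
V₁ = V₂·(sin θ₁/sin θ₂) = 1666·(0.1461/0.4772) = 510.05 m/s.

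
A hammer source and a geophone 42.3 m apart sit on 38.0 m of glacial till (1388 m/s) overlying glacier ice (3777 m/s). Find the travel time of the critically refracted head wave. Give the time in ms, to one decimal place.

θ_c = arcsin(V₁/V₂) = arcsin(1388/3777) = 21.56°, cos θ_c = 0.9300.
Intercept time tᵢ = 2h cos θ_c / V₁ = 2·38.0·0.9300/1388 = 0.05092 s.
t = x/V₂ + tᵢ = 42.3/3777 + 0.05092 = 0.06212 s.

62.1 ms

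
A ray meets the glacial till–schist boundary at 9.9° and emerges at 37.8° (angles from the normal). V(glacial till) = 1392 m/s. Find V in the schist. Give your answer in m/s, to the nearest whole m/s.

4962 m/s

Snell's law: sin 9.9°/V₁ = sin 37.8°/V₂.
V₂ = V₁·sin 37.8°/sin 9.9° = 1392 × 3.5649 = 4962.32 m/s.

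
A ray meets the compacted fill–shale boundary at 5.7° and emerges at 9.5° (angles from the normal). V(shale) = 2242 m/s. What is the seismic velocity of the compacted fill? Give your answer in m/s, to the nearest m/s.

Snell's law: sin 5.7°/V₁ = sin 9.5°/V₂.
V₁ = V₂·sin 5.7°/sin 9.5° = 2242 × 0.6018 = 1349.16 m/s.

1349 m/s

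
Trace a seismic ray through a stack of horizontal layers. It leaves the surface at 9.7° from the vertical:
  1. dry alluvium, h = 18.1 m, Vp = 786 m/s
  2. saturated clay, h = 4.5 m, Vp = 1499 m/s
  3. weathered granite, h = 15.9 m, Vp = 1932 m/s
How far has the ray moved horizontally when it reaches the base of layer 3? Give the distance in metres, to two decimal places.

Ray parameter p = sin 9.7° / 786 m/s = 2.1436e-04 s/m.
Layer 1: θ = 9.70°; offset = 18.1·tan 9.70° = 3.0939 m.
Layer 2: sin θ = p·1499 = 0.3213 → θ = 18.74°; offset = 4.5·tan 18.74° = 1.5270 m.
Layer 3: sin θ = p·1932 = 0.4141 → θ = 24.47°; offset = 15.9·tan 24.47° = 7.2346 m.
Total horizontal offset = 11.8554 m.

11.86 m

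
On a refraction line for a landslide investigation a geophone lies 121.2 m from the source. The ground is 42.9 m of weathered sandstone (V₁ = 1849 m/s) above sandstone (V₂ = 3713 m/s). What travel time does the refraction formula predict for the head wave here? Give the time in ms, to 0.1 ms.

72.9 ms

θ_c = arcsin(V₁/V₂) = arcsin(1849/3713) = 29.87°, cos θ_c = 0.8672.
Intercept time tᵢ = 2h cos θ_c / V₁ = 2·42.9·0.8672/1849 = 0.04024 s.
t = x/V₂ + tᵢ = 121.2/3713 + 0.04024 = 0.07288 s.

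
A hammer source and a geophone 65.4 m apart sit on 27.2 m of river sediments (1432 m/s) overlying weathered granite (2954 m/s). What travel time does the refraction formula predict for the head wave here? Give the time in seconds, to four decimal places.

θ_c = arcsin(V₁/V₂) = arcsin(1432/2954) = 29.00°, cos θ_c = 0.8746.
Intercept time tᵢ = 2h cos θ_c / V₁ = 2·27.2·0.8746/1432 = 0.03323 s.
t = x/V₂ + tᵢ = 65.4/2954 + 0.03323 = 0.05537 s.

0.0554 s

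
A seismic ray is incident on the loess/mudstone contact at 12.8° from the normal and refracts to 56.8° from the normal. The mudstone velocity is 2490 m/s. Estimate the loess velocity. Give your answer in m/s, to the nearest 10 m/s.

Snell's law: sin 12.8°/V₁ = sin 56.8°/V₂.
V₁ = V₂·sin 12.8°/sin 56.8° = 2490 × 0.2648 = 659.27 m/s.

660 m/s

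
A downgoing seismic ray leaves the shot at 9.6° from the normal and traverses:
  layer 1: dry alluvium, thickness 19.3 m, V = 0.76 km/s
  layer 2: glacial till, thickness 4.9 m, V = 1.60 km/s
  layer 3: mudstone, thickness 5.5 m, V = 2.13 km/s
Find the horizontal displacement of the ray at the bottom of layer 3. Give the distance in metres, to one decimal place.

8.0 m

p = sin θ₁/V₁ = sin 9.6°/0.76 = 2.1943e-01 s/km is conserved through the stack.
Layer 1: θ = 9.60°; offset = 19.3·tan 9.60° = 3.264 m.
Layer 2: sin θ = p·1.60 = 0.3511 → θ = 20.55°; offset = 4.9·tan 20.55° = 1.837 m.
Layer 3: sin θ = p·2.13 = 0.4674 → θ = 27.87°; offset = 5.5·tan 27.87° = 2.908 m.
Total horizontal offset = 8.009 m.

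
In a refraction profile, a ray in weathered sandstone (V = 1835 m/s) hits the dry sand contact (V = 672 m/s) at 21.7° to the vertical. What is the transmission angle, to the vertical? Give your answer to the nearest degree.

8°

Snell's law: sin θ₂ = (V₂/V₁)·sin θ₁ = (672/1835)·sin 21.7° = 0.1354.
θ₂ = sin⁻¹(0.1354) = 7.78° (from vertical).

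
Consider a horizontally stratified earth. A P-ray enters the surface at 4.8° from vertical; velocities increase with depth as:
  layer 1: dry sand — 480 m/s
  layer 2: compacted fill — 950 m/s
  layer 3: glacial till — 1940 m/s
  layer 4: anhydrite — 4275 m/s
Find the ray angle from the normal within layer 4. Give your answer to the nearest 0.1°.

48.2°

Ray parameter p = sin 4.8° / 480 = 1.7433e-04 s/m.
sin θ_4 = p·V_4 = 1.7433e-04 × 4275 = 0.7453.
θ_4 = 48.18° from the vertical.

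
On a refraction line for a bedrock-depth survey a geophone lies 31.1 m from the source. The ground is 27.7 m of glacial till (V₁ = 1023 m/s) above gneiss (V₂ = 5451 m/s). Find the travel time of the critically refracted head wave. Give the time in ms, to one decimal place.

t = x/V₂ + 2h·√(V₂²−V₁²)/(V₁V₂).
√(V₂²−V₁²) = √(5451²−1023²) = 5354.1 m/s; delay term = 2·27.7·5354.1/(1023·5451) = 0.05319 s.
t = 31.1/5451 + 0.05319 = 0.05890 s.

58.9 ms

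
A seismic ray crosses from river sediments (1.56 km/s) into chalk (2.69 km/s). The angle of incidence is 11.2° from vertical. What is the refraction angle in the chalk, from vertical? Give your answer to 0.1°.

sin θ₁/V₁ = sin θ₂/V₂ ⇒ sin θ₂ = 2.69·sin 11.2°/1.56 = 2.69·0.1942/1.56 = 0.3349.
θ₂ = sin⁻¹(0.3349) = 19.57° (from vertical).

19.6°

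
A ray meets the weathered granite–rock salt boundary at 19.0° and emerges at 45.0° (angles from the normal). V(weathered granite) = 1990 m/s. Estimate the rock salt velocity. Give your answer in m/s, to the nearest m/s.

4322 m/s

Snell's law: sin 19.0°/V₁ = sin 45.0°/V₂.
V₂ = V₁·sin 45.0°/sin 19.0° = 1990 × 2.1719 = 4322.11 m/s.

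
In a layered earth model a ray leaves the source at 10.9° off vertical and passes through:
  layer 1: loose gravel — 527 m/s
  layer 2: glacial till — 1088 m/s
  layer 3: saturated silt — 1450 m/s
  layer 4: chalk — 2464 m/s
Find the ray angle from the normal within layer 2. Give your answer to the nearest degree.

Ray parameter p = sin 10.9° / 527 = 3.5881e-04 s/m.
sin θ_2 = p·V_2 = 3.5881e-04 × 1088 = 0.3904.
θ_2 = 22.98° from the vertical.

23°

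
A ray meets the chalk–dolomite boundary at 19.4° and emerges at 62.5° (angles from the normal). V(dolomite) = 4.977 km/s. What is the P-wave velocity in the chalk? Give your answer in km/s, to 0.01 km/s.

Snell's law: sin 19.4°/V₁ = sin 62.5°/V₂.
V₁ = V₂·sin 19.4°/sin 62.5° = 4.977 × 0.3745 = 1.86 km/s.

1.86 km/s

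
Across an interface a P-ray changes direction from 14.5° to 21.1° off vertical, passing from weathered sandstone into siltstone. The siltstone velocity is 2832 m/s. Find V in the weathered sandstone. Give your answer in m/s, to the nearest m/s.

1970 m/s

Snell's law: sin 14.5°/V₁ = sin 21.1°/V₂.
V₁ = V₂·sin 14.5°/sin 21.1° = 2832 × 0.6955 = 1969.67 m/s.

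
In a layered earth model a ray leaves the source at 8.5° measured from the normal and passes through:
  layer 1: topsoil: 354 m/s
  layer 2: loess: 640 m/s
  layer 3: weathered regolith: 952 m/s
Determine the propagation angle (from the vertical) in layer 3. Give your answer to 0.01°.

Snell's law across each interface conserves sin θ / V, so sin θ_3 = V_3·sin θ₁/V₁.
sin θ_3 = 952 × sin 8.5° / 354 = 0.3975.
θ_3 = arcsin 0.3975 = 23.42°.

23.42°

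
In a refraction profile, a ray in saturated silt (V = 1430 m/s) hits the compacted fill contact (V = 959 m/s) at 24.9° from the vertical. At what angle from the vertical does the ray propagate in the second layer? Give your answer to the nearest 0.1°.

Snell's law: sin θ₂ = (V₂/V₁)·sin θ₁ = (959/1430)·sin 24.9° = 0.2824.
θ₂ = sin⁻¹(0.2824) = 16.40° (from vertical).

16.4°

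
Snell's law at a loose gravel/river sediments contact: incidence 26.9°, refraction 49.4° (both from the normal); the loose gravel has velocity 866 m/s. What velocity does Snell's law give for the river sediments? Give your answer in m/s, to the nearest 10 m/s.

sin 26.9° = 0.4524; sin 49.4° = 0.7593.
V₂ = V₁·(sin θ₂/sin θ₁) = 866·(0.7593/0.4524) = 1453.31 m/s.

1450 m/s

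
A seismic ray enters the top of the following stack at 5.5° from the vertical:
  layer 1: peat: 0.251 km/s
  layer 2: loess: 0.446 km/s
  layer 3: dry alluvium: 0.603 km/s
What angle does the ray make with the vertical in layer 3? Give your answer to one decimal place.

Ray parameter p = sin 5.5° / 0.251 = 3.8186e-01 s/km.
sin θ_3 = p·V_3 = 3.8186e-01 × 0.603 = 0.2303.
θ_3 = arcsin 0.2303 = 13.31°.

13.3°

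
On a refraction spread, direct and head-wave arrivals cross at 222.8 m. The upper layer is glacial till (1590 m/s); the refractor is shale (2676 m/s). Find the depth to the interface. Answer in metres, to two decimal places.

x_cross = 2h·√((V₂+V₁)/(V₂−V₁)) → h = x_cross / (2·√((V₂+V₁)/(V₂−V₁))).
√((V₂+V₁)/(V₂−V₁)) = √((2676+1590)/(2676−1590)) = 1.9820.
h = 222.8 / (2·1.9820) = 56.21 m.

56.21 m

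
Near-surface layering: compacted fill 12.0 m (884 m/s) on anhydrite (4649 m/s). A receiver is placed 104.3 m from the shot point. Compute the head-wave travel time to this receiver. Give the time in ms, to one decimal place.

θ_c = arcsin(V₁/V₂) = arcsin(884/4649) = 10.96°, cos θ_c = 0.9818.
Intercept time tᵢ = 2h cos θ_c / V₁ = 2·12.0·0.9818/884 = 0.02665 s.
t = x/V₂ + tᵢ = 104.3/4649 + 0.02665 = 0.04909 s.

49.1 ms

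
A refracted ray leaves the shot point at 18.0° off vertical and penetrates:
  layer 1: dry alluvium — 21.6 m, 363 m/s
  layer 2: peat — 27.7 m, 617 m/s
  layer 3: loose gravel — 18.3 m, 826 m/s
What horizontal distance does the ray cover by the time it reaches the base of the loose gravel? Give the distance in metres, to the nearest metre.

42 m

Apply Snell's law at each interface; in layer i the horizontal offset is hᵢ·tan θᵢ.
Layer 1: θ = 18.00°; offset = 21.6·tan 18.00° = 7.018 m.
Layer 2: sin θ = 617·sin 18.0°/363 = 0.5252, θ = 31.68°; offset = 27.7·tan 31.68° = 17.098 m.
Layer 3: sin θ = 826·sin 18.0°/363 = 0.7032, θ = 44.68°; offset = 18.3·tan 44.68° = 18.098 m.
Total horizontal offset = 42.213 m.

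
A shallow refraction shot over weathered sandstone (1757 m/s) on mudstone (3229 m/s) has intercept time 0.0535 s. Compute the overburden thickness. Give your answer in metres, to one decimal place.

θ_c = arcsin(1757/3229) = 32.97°; cos θ_c = 0.8390.
tᵢ = 2h cos θ_c/V₁ ⇒ h = tᵢ·V₁/(2 cos θ_c) = 0.0535·1757/(2·0.8390) = 56.02 m.

56.0 m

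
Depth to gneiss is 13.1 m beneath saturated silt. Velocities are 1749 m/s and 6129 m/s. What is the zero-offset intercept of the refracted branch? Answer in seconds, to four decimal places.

0.0144 s

tᵢ = 2h·√(V₂²−V₁²)/(V₁V₂).
√(V₂²−V₁²) = √(6129²−1749²) = 5874.2 m/s.
tᵢ = 2·13.1·5874.2/(1749·6129) = 0.01436 s.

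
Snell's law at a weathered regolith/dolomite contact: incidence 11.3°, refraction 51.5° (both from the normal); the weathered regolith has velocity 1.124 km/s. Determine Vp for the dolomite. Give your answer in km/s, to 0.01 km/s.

Snell's law: sin 11.3°/V₁ = sin 51.5°/V₂.
V₂ = V₁·sin 51.5°/sin 11.3° = 1.124 × 3.9940 = 4.49 km/s.

4.49 km/s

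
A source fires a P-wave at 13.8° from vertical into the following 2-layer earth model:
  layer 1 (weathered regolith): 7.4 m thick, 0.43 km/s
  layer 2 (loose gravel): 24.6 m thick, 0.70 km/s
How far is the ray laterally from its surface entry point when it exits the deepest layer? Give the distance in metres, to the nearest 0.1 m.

12.2 m

Apply Snell's law at each interface; in layer i the horizontal offset is hᵢ·tan θᵢ.
Layer 1: θ = 13.80°; offset = 7.4·tan 13.80° = 1.818 m.
Layer 2: sin θ = 0.70·sin 13.8°/0.43 = 0.3883, θ = 22.85°; offset = 24.6·tan 22.85° = 10.366 m.
Summing the layer offsets gives 12.183 m.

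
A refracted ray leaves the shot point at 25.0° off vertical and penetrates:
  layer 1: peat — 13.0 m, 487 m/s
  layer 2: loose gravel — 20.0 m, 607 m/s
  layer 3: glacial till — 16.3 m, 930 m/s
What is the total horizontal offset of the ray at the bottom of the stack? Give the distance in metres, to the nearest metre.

41 m

Apply Snell's law at each interface; in layer i the horizontal offset is hᵢ·tan θᵢ.
Layer 1: θ = 25.00°; offset = 13.0·tan 25.00° = 6.062 m.
Layer 2: sin θ = 607·sin 25.0°/487 = 0.5268, θ = 31.79°; offset = 20.0·tan 31.79° = 12.394 m.
Layer 3: sin θ = 930·sin 25.0°/487 = 0.8071, θ = 53.81°; offset = 16.3·tan 53.81° = 22.278 m.
Σ offsets = 40.734 m.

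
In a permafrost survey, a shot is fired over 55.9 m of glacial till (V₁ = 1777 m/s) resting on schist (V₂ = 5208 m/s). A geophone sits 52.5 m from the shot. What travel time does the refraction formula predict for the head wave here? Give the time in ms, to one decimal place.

θ_c = arcsin(V₁/V₂) = arcsin(1777/5208) = 19.95°, cos θ_c = 0.9400.
Intercept time tᵢ = 2h cos θ_c / V₁ = 2·55.9·0.9400/1777 = 0.05914 s.
t = x/V₂ + tᵢ = 52.5/5208 + 0.05914 = 0.06922 s.

69.2 ms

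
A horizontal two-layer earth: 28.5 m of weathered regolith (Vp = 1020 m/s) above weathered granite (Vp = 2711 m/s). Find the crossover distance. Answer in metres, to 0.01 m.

x_cross = 2h·√((V₂+V₁)/(V₂−V₁)).
(V₂+V₁)/(V₂−V₁) = (2711+1020)/(2711−1020) = 2.2064; √ = 1.4854.
x_cross = 2·28.5·1.4854 = 84.67 m.

84.67 m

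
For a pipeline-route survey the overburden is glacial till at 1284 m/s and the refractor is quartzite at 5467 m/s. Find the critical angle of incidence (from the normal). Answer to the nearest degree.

Critical incidence: sin θ_c = V₁/V₂ = 1284/5467 = 0.2349.
θ_c = arcsin 0.2349 = 13.58°.

14°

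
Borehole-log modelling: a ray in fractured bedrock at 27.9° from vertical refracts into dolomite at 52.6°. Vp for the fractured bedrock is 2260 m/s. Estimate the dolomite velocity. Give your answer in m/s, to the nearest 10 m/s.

3840 m/s

Snell's law: sin 27.9°/V₁ = sin 52.6°/V₂.
V₂ = V₁·sin 52.6°/sin 27.9° = 2260 × 1.6977 = 3836.85 m/s.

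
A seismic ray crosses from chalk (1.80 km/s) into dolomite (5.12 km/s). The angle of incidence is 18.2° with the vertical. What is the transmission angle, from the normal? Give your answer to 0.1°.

62.7°

Snell's law: sin θ₂ = (V₂/V₁)·sin θ₁ = (5.12/1.80)·sin 18.2° = 0.8884.
θ₂ = sin⁻¹(0.8884) = 62.68° (from vertical).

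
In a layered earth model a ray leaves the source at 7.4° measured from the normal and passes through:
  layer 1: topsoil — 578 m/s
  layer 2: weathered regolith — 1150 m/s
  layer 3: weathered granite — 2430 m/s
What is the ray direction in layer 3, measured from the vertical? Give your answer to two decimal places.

Ray parameter p = sin 7.4° / 578 = 2.2283e-04 s/m.
sin θ_3 = p·V_3 = 2.2283e-04 × 2430 = 0.5415.
θ_3 = 32.78° from the vertical.

32.78°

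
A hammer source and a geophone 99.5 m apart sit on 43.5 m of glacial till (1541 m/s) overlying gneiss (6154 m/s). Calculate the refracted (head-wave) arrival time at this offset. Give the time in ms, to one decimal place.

θ_c = arcsin(V₁/V₂) = arcsin(1541/6154) = 14.50°, cos θ_c = 0.9681.
Intercept time tᵢ = 2h cos θ_c / V₁ = 2·43.5·0.9681/1541 = 0.05466 s.
t = x/V₂ + tᵢ = 99.5/6154 + 0.05466 = 0.07083 s.

70.8 ms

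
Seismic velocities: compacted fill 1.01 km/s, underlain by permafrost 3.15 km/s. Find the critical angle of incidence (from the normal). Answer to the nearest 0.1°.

Critical incidence: sin θ_c = V₁/V₂ = 1.01/3.15 = 0.3206.
θ_c = arcsin 0.3206 = 18.70°.

18.7°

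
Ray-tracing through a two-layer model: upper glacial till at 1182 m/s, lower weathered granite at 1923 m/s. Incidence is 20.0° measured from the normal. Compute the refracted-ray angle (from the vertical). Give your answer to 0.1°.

33.8°

Snell's law: sin θ₂ = (V₂/V₁)·sin θ₁ = (1923/1182)·sin 20.0° = 0.5564.
θ₂ = sin⁻¹(0.5564) = 33.81° (from vertical).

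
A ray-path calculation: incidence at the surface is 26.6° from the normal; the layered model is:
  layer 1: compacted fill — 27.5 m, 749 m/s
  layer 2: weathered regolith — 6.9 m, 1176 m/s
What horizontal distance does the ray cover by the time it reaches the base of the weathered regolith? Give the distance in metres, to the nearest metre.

21 m

Apply Snell's law at each interface; in layer i the horizontal offset is hᵢ·tan θᵢ.
Layer 1: θ = 26.60°; offset = 27.5·tan 26.60° = 13.771 m.
Layer 2: sin θ = 1176·sin 26.6°/749 = 0.7030, θ = 44.67°; offset = 6.9·tan 44.67° = 6.821 m.
Σ offsets = 20.592 m.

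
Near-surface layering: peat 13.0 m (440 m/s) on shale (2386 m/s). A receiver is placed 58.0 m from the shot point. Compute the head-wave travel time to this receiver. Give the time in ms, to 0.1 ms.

θ_c = arcsin(V₁/V₂) = arcsin(440/2386) = 10.63°, cos θ_c = 0.9828.
Intercept time tᵢ = 2h cos θ_c / V₁ = 2·13.0·0.9828/440 = 0.05808 s.
t = x/V₂ + tᵢ = 58.0/2386 + 0.05808 = 0.08239 s.

82.4 ms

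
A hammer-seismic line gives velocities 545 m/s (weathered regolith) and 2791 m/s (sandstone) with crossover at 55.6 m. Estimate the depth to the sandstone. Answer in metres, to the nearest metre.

x_cross = 2h·√((V₂+V₁)/(V₂−V₁)) → h = x_cross / (2·√((V₂+V₁)/(V₂−V₁))).
√((V₂+V₁)/(V₂−V₁)) = √((2791+545)/(2791−545)) = 1.2187.
h = 55.6 / (2·1.2187) = 22.81 m.

23 m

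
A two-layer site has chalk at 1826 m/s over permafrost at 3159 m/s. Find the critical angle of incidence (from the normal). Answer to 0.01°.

35.31°

At critical incidence the refracted ray runs along the interface (θ₂ = 90°), so sin θ_c = V₁/V₂.
θ_c = arcsin(1826/3159) = arcsin 0.5780 = 35.31°.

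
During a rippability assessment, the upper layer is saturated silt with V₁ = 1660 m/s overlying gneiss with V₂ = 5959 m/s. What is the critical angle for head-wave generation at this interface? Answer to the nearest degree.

At critical incidence the refracted ray runs along the interface (θ₂ = 90°), so sin θ_c = V₁/V₂.
θ_c = arcsin(1660/5959) = arcsin 0.2786 = 16.17°.

16°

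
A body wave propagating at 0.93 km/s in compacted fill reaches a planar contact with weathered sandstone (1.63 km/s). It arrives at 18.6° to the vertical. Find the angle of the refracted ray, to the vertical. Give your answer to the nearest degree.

Snell's law: sin θ₂ = (V₂/V₁)·sin θ₁ = (1.63/0.93)·sin 18.6° = 0.5590.
θ₂ = sin⁻¹(0.5590) = 33.99° (from vertical).

34°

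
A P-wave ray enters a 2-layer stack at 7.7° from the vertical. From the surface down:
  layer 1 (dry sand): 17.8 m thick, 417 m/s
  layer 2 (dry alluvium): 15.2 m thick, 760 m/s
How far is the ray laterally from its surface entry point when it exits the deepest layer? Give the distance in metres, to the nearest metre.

6 m

Ray parameter p = sin 7.7° / 417 m/s = 3.2131e-04 s/m.
Layer 1: θ = 7.70°; offset = 17.8·tan 7.70° = 2.407 m.
Layer 2: sin θ = p·760 = 0.2442 → θ = 14.13°; offset = 15.2·tan 14.13° = 3.828 m.
Summing the layer offsets gives 6.234 m.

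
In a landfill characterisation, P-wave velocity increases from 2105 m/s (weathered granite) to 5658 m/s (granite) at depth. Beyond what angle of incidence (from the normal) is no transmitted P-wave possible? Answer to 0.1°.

At critical incidence the refracted ray runs along the interface (θ₂ = 90°), so sin θ_c = V₁/V₂.
θ_c = arcsin(2105/5658) = arcsin 0.3720 = 21.84°.

21.8°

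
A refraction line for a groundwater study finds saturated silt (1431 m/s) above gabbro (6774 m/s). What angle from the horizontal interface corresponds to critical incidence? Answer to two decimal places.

Critical incidence: sin θ_c = V₁/V₂ = 1431/6774 = 0.2112.
θ_c = arcsin 0.2112 = 12.20°.
Measured from the interface: 90° − 12.20° = 77.80°.

77.80°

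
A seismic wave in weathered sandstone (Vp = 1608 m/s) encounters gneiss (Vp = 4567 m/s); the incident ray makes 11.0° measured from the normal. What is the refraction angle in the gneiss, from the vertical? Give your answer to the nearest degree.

33°

sin θ₁/V₁ = sin θ₂/V₂ ⇒ sin θ₂ = 4567·sin 11.0°/1608 = 4567·0.1908/1608 = 0.5419.
θ₂ = arcsin 0.5419 = 32.82° from the normal.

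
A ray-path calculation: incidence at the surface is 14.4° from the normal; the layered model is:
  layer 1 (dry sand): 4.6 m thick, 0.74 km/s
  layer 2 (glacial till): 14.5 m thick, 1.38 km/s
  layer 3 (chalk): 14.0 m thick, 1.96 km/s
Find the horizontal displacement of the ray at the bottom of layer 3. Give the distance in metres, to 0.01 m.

21.03 m

Apply Snell's law at each interface; in layer i the horizontal offset is hᵢ·tan θᵢ.
Layer 1: θ = 14.40°; offset = 4.6·tan 14.40° = 1.1811 m.
Layer 2: sin θ = 1.38·sin 14.4°/0.74 = 0.4638, θ = 27.63°; offset = 14.5·tan 27.63° = 7.5904 m.
Layer 3: sin θ = 1.96·sin 14.4°/0.74 = 0.6587, θ = 41.20°; offset = 14.0·tan 41.20° = 12.2562 m.
Summing the layer offsets gives 21.0276 m.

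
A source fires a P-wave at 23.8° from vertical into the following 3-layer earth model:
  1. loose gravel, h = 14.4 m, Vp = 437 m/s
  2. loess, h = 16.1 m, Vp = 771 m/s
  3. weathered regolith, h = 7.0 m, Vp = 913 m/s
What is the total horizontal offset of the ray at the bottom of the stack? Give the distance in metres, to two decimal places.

Apply Snell's law at each interface; in layer i the horizontal offset is hᵢ·tan θᵢ.
Layer 1: θ = 23.80°; offset = 14.4·tan 23.80° = 6.3512 m.
Layer 2: sin θ = 771·sin 23.8°/437 = 0.7120, θ = 45.40°; offset = 16.1·tan 45.40° = 16.3240 m.
Layer 3: sin θ = 913·sin 23.8°/437 = 0.8431, θ = 57.47°; offset = 7.0·tan 57.47° = 10.9749 m.
Summing the layer offsets gives 33.6501 m.

33.65 m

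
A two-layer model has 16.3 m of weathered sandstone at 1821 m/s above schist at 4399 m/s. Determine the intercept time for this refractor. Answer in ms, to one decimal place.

16.3 ms

tᵢ = 2h·√(V₂²−V₁²)/(V₁V₂).
√(V₂²−V₁²) = √(4399²−1821²) = 4004.4 m/s.
tᵢ = 2·16.3·4004.4/(1821·4399) = 0.01630 s.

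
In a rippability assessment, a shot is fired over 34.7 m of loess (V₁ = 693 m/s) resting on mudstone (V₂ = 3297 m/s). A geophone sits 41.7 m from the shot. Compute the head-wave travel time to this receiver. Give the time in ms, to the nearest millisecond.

111 ms

θ_c = arcsin(V₁/V₂) = arcsin(693/3297) = 12.13°, cos θ_c = 0.9777.
Intercept time tᵢ = 2h cos θ_c / V₁ = 2·34.7·0.9777/693 = 0.09791 s.
t = x/V₂ + tᵢ = 41.7/3297 + 0.09791 = 0.11055 s.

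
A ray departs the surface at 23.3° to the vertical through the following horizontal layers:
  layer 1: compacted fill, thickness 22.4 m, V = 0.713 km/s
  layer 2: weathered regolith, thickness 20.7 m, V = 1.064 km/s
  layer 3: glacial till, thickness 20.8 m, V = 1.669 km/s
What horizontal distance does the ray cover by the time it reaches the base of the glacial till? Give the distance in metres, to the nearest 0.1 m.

75.8 m

Apply Snell's law at each interface; in layer i the horizontal offset is hᵢ·tan θᵢ.
Layer 1: θ = 23.30°; offset = 22.4·tan 23.30° = 9.647 m.
Layer 2: sin θ = 1.064·sin 23.3°/0.713 = 0.5903, θ = 36.18°; offset = 20.7·tan 36.18° = 15.137 m.
Layer 3: sin θ = 1.669·sin 23.3°/0.713 = 0.9259, θ = 67.80°; offset = 20.8·tan 67.80° = 50.980 m.
Summing the layer offsets gives 75.763 m.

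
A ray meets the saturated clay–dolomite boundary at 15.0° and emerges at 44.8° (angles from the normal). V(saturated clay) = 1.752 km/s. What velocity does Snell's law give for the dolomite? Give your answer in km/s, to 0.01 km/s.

Snell's law: sin 15.0°/V₁ = sin 44.8°/V₂.
V₂ = V₁·sin 44.8°/sin 15.0° = 1.752 × 2.7225 = 4.77 km/s.

4.77 km/s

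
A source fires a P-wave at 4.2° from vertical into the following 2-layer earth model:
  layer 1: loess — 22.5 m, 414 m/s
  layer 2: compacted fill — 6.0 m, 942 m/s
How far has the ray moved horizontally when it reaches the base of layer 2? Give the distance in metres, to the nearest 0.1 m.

Ray parameter p = sin 4.2° / 414 m/s = 1.7690e-04 s/m.
Layer 1: θ = 4.20°; offset = 22.5·tan 4.20° = 1.652 m.
Layer 2: sin θ = p·942 = 0.1666 → θ = 9.59°; offset = 6.0·tan 9.59° = 1.014 m.
Total horizontal offset = 2.666 m.

2.7 m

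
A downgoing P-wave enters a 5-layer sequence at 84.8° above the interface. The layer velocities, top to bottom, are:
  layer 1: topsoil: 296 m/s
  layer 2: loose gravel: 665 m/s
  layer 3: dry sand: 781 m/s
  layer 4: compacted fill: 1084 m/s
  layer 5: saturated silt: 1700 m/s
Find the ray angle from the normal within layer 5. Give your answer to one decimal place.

From the normal: θ₁ = 90° − 84.8° = 5.2°.
Snell's law across each interface conserves sin θ / V, so sin θ_5 = V_5·sin θ₁/V₁.
sin θ_5 = 1700 × sin 5.2° / 296 = 0.5205.
θ_5 = 31.37° from the vertical.

31.4°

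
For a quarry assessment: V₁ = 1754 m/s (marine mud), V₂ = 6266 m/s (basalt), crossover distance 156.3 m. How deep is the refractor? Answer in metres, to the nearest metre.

59 m

x_cross = 2h·√((V₂+V₁)/(V₂−V₁)) → h = x_cross / (2·√((V₂+V₁)/(V₂−V₁))).
√((V₂+V₁)/(V₂−V₁)) = √((6266+1754)/(6266−1754)) = 1.3332.
h = 156.3 / (2·1.3332) = 58.62 m.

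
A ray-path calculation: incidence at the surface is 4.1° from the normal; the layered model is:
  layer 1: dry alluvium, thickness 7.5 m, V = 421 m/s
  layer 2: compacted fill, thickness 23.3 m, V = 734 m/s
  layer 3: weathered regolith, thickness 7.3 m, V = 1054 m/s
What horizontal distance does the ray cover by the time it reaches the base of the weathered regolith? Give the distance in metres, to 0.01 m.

4.79 m

p = sin θ₁/V₁ = sin 4.1°/421 = 1.6983e-04 s/m is conserved through the stack.
Layer 1: θ = 4.10°; offset = 7.5·tan 4.10° = 0.5376 m.
Layer 2: sin θ = p·734 = 0.1247 → θ = 7.16°; offset = 23.3·tan 7.16° = 2.9273 m.
Layer 3: sin θ = p·1054 = 0.1790 → θ = 10.31°; offset = 7.3·tan 10.31° = 1.3281 m.
Σ offsets = 4.7930 m.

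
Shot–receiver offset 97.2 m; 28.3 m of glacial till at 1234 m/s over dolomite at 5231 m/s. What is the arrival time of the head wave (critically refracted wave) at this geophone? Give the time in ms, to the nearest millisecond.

θ_c = arcsin(V₁/V₂) = arcsin(1234/5231) = 13.64°, cos θ_c = 0.9718.
Intercept time tᵢ = 2h cos θ_c / V₁ = 2·28.3·0.9718/1234 = 0.04457 s.
t = x/V₂ + tᵢ = 97.2/5231 + 0.04457 = 0.06315 s.

63 ms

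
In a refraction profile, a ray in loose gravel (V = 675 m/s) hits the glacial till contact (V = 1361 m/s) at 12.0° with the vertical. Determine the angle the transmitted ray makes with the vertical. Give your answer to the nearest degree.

sin θ₁/V₁ = sin θ₂/V₂ ⇒ sin θ₂ = 1361·sin 12.0°/675 = 1361·0.2079/675 = 0.4192.
θ₂ = sin⁻¹(0.4192) = 24.78° (from vertical).

25°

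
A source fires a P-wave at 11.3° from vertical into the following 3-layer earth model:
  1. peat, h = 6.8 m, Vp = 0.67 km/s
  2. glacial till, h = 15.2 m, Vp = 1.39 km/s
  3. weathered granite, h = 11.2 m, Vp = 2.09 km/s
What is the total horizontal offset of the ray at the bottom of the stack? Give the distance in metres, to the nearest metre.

17 m

Ray parameter p = sin 11.3° / 0.67 km/s = 2.9246e-01 s/km.
Layer 1: θ = 11.30°; offset = 6.8·tan 11.30° = 1.359 m.
Layer 2: sin θ = p·1.39 = 0.4065 → θ = 23.99°; offset = 15.2·tan 23.99° = 6.763 m.
Layer 3: sin θ = p·2.09 = 0.6112 → θ = 37.68°; offset = 11.2·tan 37.68° = 8.650 m.
Σ offsets = 16.772 m.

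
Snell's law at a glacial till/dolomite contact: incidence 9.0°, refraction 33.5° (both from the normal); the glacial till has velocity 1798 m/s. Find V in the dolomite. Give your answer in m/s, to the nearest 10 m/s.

6340 m/s

sin 9.0° = 0.1564; sin 33.5° = 0.5519.
V₂ = V₁·(sin θ₂/sin θ₁) = 1798·(0.5519/0.1564) = 6343.76 m/s.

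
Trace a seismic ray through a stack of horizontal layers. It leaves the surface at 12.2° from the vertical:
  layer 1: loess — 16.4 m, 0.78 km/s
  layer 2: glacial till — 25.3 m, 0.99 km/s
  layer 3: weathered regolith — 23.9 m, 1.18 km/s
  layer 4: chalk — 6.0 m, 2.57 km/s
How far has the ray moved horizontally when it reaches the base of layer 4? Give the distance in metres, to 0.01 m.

Apply Snell's law at each interface; in layer i the horizontal offset is hᵢ·tan θᵢ.
Layer 1: θ = 12.20°; offset = 16.4·tan 12.20° = 3.5458 m.
Layer 2: sin θ = 0.99·sin 12.2°/0.78 = 0.2682, θ = 15.56°; offset = 25.3·tan 15.56° = 7.0441 m.
Layer 3: sin θ = 1.18·sin 12.2°/0.78 = 0.3197, θ = 18.64°; offset = 23.9·tan 18.64° = 8.0639 m.
Layer 4: sin θ = 2.57·sin 12.2°/0.78 = 0.6963, θ = 44.13°; offset = 6.0·tan 44.13° = 5.8205 m.
Summing the layer offsets gives 24.4743 m.

24.47 m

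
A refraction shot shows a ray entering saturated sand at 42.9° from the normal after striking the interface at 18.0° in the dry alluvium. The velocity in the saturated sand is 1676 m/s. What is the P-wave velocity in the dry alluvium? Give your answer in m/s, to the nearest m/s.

Snell's law: sin 18.0°/V₁ = sin 42.9°/V₂.
V₁ = V₂·sin 18.0°/sin 42.9° = 1676 × 0.4540 = 760.83 m/s.

761 m/s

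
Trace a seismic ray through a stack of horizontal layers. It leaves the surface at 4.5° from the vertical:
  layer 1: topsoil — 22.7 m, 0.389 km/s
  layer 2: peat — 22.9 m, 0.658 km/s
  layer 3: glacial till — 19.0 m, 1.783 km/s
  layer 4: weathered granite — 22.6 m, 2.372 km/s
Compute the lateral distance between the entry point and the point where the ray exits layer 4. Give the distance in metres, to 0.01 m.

24.49 m

Apply Snell's law at each interface; in layer i the horizontal offset is hᵢ·tan θᵢ.
Layer 1: θ = 4.50°; offset = 22.7·tan 4.50° = 1.7865 m.
Layer 2: sin θ = 0.658·sin 4.5°/0.389 = 0.1327, θ = 7.63°; offset = 22.9·tan 7.63° = 3.0663 m.
Layer 3: sin θ = 1.783·sin 4.5°/0.389 = 0.3596, θ = 21.08°; offset = 19.0·tan 21.08° = 7.3227 m.
Layer 4: sin θ = 2.372·sin 4.5°/0.389 = 0.4784, θ = 28.58°; offset = 22.6·tan 28.58° = 12.3128 m.
Summing the layer offsets gives 24.4883 m.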